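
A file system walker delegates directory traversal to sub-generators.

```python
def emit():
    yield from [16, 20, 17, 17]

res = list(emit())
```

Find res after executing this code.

Step 1: yield from delegates to the iterable, yielding each element.
Step 2: Collected values: [16, 20, 17, 17].
Therefore res = [16, 20, 17, 17].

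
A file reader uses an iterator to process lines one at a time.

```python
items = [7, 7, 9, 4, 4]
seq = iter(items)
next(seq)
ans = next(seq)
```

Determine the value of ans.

Step 1: Create iterator over [7, 7, 9, 4, 4].
Step 2: next() consumes 7.
Step 3: next() returns 7.
Therefore ans = 7.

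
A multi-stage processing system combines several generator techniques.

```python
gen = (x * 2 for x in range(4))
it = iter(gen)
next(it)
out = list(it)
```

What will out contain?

Step 1: Generator produces [0, 2, 4, 6].
Step 2: next(it) consumes first element (0).
Step 3: list(it) collects remaining: [2, 4, 6].
Therefore out = [2, 4, 6].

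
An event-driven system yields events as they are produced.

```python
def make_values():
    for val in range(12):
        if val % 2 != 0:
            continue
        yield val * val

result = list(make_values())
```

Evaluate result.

Step 1: Only yield val**2 when val is divisible by 2:
  val=0: 0 % 2 == 0, yield 0**2 = 0
  val=2: 2 % 2 == 0, yield 2**2 = 4
  val=4: 4 % 2 == 0, yield 4**2 = 16
  val=6: 6 % 2 == 0, yield 6**2 = 36
  val=8: 8 % 2 == 0, yield 8**2 = 64
  val=10: 10 % 2 == 0, yield 10**2 = 100
Therefore result = [0, 4, 16, 36, 64, 100].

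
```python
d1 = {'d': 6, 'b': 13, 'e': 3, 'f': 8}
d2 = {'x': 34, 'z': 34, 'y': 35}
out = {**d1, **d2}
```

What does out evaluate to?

Step 1: Merge d1 and d2 (d2 values override on key conflicts).
Step 2: d1 has keys ['d', 'b', 'e', 'f'], d2 has keys ['x', 'z', 'y'].
Therefore out = {'d': 6, 'b': 13, 'e': 3, 'f': 8, 'x': 34, 'z': 34, 'y': 35}.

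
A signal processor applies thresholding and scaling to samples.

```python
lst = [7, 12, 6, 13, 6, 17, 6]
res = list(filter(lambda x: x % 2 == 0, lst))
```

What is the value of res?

Step 1: Filter elements divisible by 2:
  7 % 2 = 1: removed
  12 % 2 = 0: kept
  6 % 2 = 0: kept
  13 % 2 = 1: removed
  6 % 2 = 0: kept
  17 % 2 = 1: removed
  6 % 2 = 0: kept
Therefore res = [12, 6, 6, 6].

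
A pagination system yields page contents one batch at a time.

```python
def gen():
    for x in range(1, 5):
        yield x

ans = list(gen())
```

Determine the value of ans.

Step 1: The generator yields each value from range(1, 5).
Step 2: list() consumes all yields: [1, 2, 3, 4].
Therefore ans = [1, 2, 3, 4].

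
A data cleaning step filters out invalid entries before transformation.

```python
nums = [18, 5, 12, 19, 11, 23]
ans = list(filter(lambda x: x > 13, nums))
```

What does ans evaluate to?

Step 1: Filter elements > 13:
  18: kept
  5: removed
  12: removed
  19: kept
  11: removed
  23: kept
Therefore ans = [18, 19, 23].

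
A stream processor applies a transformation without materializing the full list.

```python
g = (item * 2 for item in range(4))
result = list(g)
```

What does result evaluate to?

Step 1: For each item in range(4), compute item*2:
  item=0: 0*2 = 0
  item=1: 1*2 = 2
  item=2: 2*2 = 4
  item=3: 3*2 = 6
Therefore result = [0, 2, 4, 6].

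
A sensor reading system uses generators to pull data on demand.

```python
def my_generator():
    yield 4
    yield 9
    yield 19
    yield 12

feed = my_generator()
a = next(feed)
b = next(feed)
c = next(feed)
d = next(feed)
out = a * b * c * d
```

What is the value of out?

Step 1: Create generator and consume all values:
  a = next(feed) = 4
  b = next(feed) = 9
  c = next(feed) = 19
  d = next(feed) = 12
Step 2: out = 4 * 9 * 19 * 12 = 8208.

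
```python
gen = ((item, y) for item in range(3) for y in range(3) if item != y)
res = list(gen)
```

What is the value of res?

Step 1: Nested generator over range(3) x range(3) where item != y:
  (0, 0): excluded (item == y)
  (0, 1): included
  (0, 2): included
  (1, 0): included
  (1, 1): excluded (item == y)
  (1, 2): included
  (2, 0): included
  (2, 1): included
  (2, 2): excluded (item == y)
Therefore res = [(0, 1), (0, 2), (1, 0), (1, 2), (2, 0), (2, 1)].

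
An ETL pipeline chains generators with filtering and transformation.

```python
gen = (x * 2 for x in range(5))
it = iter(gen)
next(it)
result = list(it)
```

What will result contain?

Step 1: Generator produces [0, 2, 4, 6, 8].
Step 2: next(it) consumes first element (0).
Step 3: list(it) collects remaining: [2, 4, 6, 8].
Therefore result = [2, 4, 6, 8].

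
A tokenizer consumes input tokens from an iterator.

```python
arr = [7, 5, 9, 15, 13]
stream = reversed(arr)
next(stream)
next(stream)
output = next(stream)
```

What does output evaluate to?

Step 1: reversed([7, 5, 9, 15, 13]) gives iterator: [13, 15, 9, 5, 7].
Step 2: First next() = 13, second next() = 15.
Step 3: Third next() = 9.
Therefore output = 9.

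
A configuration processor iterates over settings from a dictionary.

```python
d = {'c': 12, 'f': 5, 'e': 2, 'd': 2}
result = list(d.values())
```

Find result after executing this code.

Step 1: d.values() returns the dictionary values in insertion order.
Therefore result = [12, 5, 2, 2].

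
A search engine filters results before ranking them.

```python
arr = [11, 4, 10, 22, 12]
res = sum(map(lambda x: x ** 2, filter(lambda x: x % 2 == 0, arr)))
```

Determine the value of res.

Step 1: Filter even numbers from [11, 4, 10, 22, 12]: [4, 10, 22, 12]
Step 2: Square each: [16, 100, 484, 144]
Step 3: Sum = 744.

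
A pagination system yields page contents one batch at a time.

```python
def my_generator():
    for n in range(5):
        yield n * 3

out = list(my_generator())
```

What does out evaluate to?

Step 1: For each n in range(5), yield n * 3:
  n=0: yield 0 * 3 = 0
  n=1: yield 1 * 3 = 3
  n=2: yield 2 * 3 = 6
  n=3: yield 3 * 3 = 9
  n=4: yield 4 * 3 = 12
Therefore out = [0, 3, 6, 9, 12].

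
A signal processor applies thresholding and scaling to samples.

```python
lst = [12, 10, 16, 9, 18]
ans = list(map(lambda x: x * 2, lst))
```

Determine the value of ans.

Step 1: Apply lambda x: x * 2 to each element:
  12 -> 24
  10 -> 20
  16 -> 32
  9 -> 18
  18 -> 36
Therefore ans = [24, 20, 32, 18, 36].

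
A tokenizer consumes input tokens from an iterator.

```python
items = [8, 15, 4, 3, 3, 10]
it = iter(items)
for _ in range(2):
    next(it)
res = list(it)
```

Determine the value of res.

Step 1: Create iterator over [8, 15, 4, 3, 3, 10].
Step 2: Advance 2 positions (consuming [8, 15]).
Step 3: list() collects remaining elements: [4, 3, 3, 10].
Therefore res = [4, 3, 3, 10].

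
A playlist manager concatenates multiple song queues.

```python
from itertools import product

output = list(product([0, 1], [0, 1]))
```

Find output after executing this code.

Step 1: product([0, 1], [0, 1]) gives all pairs:
  (0, 0)
  (0, 1)
  (1, 0)
  (1, 1)
Therefore output = [(0, 0), (0, 1), (1, 0), (1, 1)].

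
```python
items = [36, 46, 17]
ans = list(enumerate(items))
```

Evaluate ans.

Step 1: enumerate pairs each element with its index:
  (0, 36)
  (1, 46)
  (2, 17)
Therefore ans = [(0, 36), (1, 46), (2, 17)].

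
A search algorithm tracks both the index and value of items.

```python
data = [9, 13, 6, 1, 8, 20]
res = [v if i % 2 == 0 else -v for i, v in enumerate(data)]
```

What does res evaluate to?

Step 1: For each (i, v), keep v if i is even, negate if odd:
  i=0 (even): keep 9
  i=1 (odd): negate to -13
  i=2 (even): keep 6
  i=3 (odd): negate to -1
  i=4 (even): keep 8
  i=5 (odd): negate to -20
Therefore res = [9, -13, 6, -1, 8, -20].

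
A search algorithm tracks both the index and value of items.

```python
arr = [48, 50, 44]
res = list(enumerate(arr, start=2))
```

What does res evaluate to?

Step 1: enumerate with start=2:
  (2, 48)
  (3, 50)
  (4, 44)
Therefore res = [(2, 48), (3, 50), (4, 44)].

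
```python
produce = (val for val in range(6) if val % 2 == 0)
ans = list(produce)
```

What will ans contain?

Step 1: Filter range(6) keeping only even values:
  val=0: even, included
  val=1: odd, excluded
  val=2: even, included
  val=3: odd, excluded
  val=4: even, included
  val=5: odd, excluded
Therefore ans = [0, 2, 4].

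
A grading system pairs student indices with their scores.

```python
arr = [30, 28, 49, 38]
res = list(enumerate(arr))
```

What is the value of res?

Step 1: enumerate pairs each element with its index:
  (0, 30)
  (1, 28)
  (2, 49)
  (3, 38)
Therefore res = [(0, 30), (1, 28), (2, 49), (3, 38)].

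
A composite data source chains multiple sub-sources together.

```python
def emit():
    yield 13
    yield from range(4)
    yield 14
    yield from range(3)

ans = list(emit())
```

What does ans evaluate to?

Step 1: Trace yields in order:
  yield 13
  yield 0
  yield 1
  yield 2
  yield 3
  yield 14
  yield 0
  yield 1
  yield 2
Therefore ans = [13, 0, 1, 2, 3, 14, 0, 1, 2].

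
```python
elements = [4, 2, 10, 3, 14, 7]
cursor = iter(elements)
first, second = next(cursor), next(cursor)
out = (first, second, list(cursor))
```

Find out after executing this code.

Step 1: Create iterator over [4, 2, 10, 3, 14, 7].
Step 2: first = 4, second = 2.
Step 3: Remaining elements: [10, 3, 14, 7].
Therefore out = (4, 2, [10, 3, 14, 7]).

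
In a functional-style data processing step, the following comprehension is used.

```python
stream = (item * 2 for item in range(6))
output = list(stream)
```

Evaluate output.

Step 1: For each item in range(6), compute item*2:
  item=0: 0*2 = 0
  item=1: 1*2 = 2
  item=2: 2*2 = 4
  item=3: 3*2 = 6
  item=4: 4*2 = 8
  item=5: 5*2 = 10
Therefore output = [0, 2, 4, 6, 8, 10].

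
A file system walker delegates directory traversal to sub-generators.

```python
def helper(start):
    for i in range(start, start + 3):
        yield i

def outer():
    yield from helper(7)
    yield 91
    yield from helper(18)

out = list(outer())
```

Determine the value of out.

Step 1: outer() delegates to helper(7):
  yield 7
  yield 8
  yield 9
Step 2: yield 91
Step 3: Delegates to helper(18):
  yield 18
  yield 19
  yield 20
Therefore out = [7, 8, 9, 91, 18, 19, 20].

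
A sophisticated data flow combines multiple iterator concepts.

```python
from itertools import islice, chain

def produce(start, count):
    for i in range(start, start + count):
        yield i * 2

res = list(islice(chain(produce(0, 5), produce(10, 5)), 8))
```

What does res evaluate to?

Step 1: produce(0, 5) yields [0, 2, 4, 6, 8].
Step 2: produce(10, 5) yields [20, 22, 24, 26, 28].
Step 3: chain concatenates: [0, 2, 4, 6, 8, 20, 22, 24, 26, 28].
Step 4: islice takes first 8: [0, 2, 4, 6, 8, 20, 22, 24].
Therefore res = [0, 2, 4, 6, 8, 20, 22, 24].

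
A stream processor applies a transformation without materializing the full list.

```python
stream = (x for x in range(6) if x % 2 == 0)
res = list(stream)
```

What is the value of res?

Step 1: Filter range(6) keeping only even values:
  x=0: even, included
  x=1: odd, excluded
  x=2: even, included
  x=3: odd, excluded
  x=4: even, included
  x=5: odd, excluded
Therefore res = [0, 2, 4].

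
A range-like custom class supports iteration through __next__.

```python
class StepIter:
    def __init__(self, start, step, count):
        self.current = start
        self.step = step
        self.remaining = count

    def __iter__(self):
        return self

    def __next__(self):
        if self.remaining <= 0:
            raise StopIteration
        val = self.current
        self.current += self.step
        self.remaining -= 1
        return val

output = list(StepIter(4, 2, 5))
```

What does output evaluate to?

Step 1: StepIter starts at 4, increments by 2, for 5 steps:
  Yield 4, then current += 2
  Yield 6, then current += 2
  Yield 8, then current += 2
  Yield 10, then current += 2
  Yield 12, then current += 2
Therefore output = [4, 6, 8, 10, 12].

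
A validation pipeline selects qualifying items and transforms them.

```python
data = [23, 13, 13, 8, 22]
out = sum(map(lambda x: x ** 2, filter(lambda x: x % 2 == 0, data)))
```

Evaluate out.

Step 1: Filter even numbers from [23, 13, 13, 8, 22]: [8, 22]
Step 2: Square each: [64, 484]
Step 3: Sum = 548.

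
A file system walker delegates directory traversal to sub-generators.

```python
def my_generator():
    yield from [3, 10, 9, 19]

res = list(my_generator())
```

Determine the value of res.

Step 1: yield from delegates to the iterable, yielding each element.
Step 2: Collected values: [3, 10, 9, 19].
Therefore res = [3, 10, 9, 19].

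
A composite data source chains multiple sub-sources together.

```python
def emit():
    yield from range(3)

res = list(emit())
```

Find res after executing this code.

Step 1: yield from delegates to the iterable, yielding each element.
Step 2: Collected values: [0, 1, 2].
Therefore res = [0, 1, 2].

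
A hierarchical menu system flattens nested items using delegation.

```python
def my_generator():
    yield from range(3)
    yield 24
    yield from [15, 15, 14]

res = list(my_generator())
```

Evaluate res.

Step 1: Trace yields in order:
  yield 0
  yield 1
  yield 2
  yield 24
  yield 15
  yield 15
  yield 14
Therefore res = [0, 1, 2, 24, 15, 15, 14].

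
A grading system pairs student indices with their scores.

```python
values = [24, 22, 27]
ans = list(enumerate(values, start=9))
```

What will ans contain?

Step 1: enumerate with start=9:
  (9, 24)
  (10, 22)
  (11, 27)
Therefore ans = [(9, 24), (10, 22), (11, 27)].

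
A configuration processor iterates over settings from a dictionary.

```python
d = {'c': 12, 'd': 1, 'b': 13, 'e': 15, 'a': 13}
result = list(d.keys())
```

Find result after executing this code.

Step 1: d.keys() returns the dictionary keys in insertion order.
Therefore result = ['c', 'd', 'b', 'e', 'a'].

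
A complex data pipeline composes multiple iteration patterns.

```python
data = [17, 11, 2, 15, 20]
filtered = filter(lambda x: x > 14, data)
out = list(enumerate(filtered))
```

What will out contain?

Step 1: Filter [17, 11, 2, 15, 20] for > 14: [17, 15, 20].
Step 2: enumerate re-indexes from 0: [(0, 17), (1, 15), (2, 20)].
Therefore out = [(0, 17), (1, 15), (2, 20)].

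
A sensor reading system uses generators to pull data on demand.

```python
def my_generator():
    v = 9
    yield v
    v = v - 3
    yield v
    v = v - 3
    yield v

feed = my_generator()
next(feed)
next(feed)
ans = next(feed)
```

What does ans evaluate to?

Step 1: Trace through generator execution:
  Yield 1: v starts at 9, yield 9
  Yield 2: v = 9 - 3 = 6, yield 6
  Yield 3: v = 6 - 3 = 3, yield 3
Step 2: First next() gets 9, second next() gets the second value, third next() yields 3.
Therefore ans = 3.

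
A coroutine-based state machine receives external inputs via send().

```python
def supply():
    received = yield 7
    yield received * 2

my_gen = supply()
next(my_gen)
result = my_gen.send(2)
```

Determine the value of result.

Step 1: next(my_gen) advances to first yield, producing 7.
Step 2: send(2) resumes, received = 2.
Step 3: yield received * 2 = 2 * 2 = 4.
Therefore result = 4.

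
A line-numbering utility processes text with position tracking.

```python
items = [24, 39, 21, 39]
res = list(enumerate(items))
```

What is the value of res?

Step 1: enumerate pairs each element with its index:
  (0, 24)
  (1, 39)
  (2, 21)
  (3, 39)
Therefore res = [(0, 24), (1, 39), (2, 21), (3, 39)].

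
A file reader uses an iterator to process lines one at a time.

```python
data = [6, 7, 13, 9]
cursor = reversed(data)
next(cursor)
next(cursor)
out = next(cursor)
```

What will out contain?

Step 1: reversed([6, 7, 13, 9]) gives iterator: [9, 13, 7, 6].
Step 2: First next() = 9, second next() = 13.
Step 3: Third next() = 7.
Therefore out = 7.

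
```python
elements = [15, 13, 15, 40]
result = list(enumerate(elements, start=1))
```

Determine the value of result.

Step 1: enumerate with start=1:
  (1, 15)
  (2, 13)
  (3, 15)
  (4, 40)
Therefore result = [(1, 15), (2, 13), (3, 15), (4, 40)].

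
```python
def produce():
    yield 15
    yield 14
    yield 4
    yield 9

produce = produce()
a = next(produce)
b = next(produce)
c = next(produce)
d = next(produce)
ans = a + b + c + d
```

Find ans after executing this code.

Step 1: Create generator and consume all values:
  a = next(produce) = 15
  b = next(produce) = 14
  c = next(produce) = 4
  d = next(produce) = 9
Step 2: ans = 15 + 14 + 4 + 9 = 42.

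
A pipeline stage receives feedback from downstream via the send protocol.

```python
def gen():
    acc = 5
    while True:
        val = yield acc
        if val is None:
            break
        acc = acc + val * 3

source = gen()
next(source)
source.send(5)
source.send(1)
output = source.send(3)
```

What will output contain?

Step 1: next() -> yield acc=5.
Step 2: send(5) -> val=5, acc = 5 + 5*3 = 20, yield 20.
Step 3: send(1) -> val=1, acc = 20 + 1*3 = 23, yield 23.
Step 4: send(3) -> val=3, acc = 23 + 3*3 = 32, yield 32.
Therefore output = 32.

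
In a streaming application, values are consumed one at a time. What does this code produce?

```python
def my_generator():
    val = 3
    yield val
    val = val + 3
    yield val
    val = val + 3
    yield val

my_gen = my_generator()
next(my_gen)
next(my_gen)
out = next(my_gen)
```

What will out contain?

Step 1: Trace through generator execution:
  Yield 1: val starts at 3, yield 3
  Yield 2: val = 3 + 3 = 6, yield 6
  Yield 3: val = 6 + 3 = 9, yield 9
Step 2: First next() gets 3, second next() gets the second value, third next() yields 9.
Therefore out = 9.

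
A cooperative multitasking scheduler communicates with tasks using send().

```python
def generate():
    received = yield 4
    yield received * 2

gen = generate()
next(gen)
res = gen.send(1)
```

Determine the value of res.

Step 1: next(gen) advances to first yield, producing 4.
Step 2: send(1) resumes, received = 1.
Step 3: yield received * 2 = 1 * 2 = 2.
Therefore res = 2.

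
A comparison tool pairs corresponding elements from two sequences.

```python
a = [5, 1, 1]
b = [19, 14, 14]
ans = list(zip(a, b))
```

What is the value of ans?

Step 1: zip pairs elements at same index:
  Index 0: (5, 19)
  Index 1: (1, 14)
  Index 2: (1, 14)
Therefore ans = [(5, 19), (1, 14), (1, 14)].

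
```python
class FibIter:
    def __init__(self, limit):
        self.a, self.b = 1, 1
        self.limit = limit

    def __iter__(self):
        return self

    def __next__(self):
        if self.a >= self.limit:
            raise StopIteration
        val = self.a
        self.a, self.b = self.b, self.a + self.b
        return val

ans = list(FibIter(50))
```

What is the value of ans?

Step 1: Fibonacci-like sequence (a=1, b=1) until >= 50:
  Yield 1, then a,b = 1,2
  Yield 1, then a,b = 2,3
  Yield 2, then a,b = 3,5
  Yield 3, then a,b = 5,8
  Yield 5, then a,b = 8,13
  Yield 8, then a,b = 13,21
  Yield 13, then a,b = 21,34
  Yield 21, then a,b = 34,55
  Yield 34, then a,b = 55,89
Step 2: 55 >= 50, stop.
Therefore ans = [1, 1, 2, 3, 5, 8, 13, 21, 34].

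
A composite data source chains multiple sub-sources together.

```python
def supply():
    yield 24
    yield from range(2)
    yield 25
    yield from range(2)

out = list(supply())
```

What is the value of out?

Step 1: Trace yields in order:
  yield 24
  yield 0
  yield 1
  yield 25
  yield 0
  yield 1
Therefore out = [24, 0, 1, 25, 0, 1].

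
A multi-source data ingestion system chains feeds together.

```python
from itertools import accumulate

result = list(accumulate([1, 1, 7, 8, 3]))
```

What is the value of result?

Step 1: accumulate computes running sums:
  + 1 = 1
  + 1 = 2
  + 7 = 9
  + 8 = 17
  + 3 = 20
Therefore result = [1, 2, 9, 17, 20].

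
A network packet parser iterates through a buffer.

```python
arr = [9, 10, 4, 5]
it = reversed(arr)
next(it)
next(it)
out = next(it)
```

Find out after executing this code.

Step 1: reversed([9, 10, 4, 5]) gives iterator: [5, 4, 10, 9].
Step 2: First next() = 5, second next() = 4.
Step 3: Third next() = 10.
Therefore out = 10.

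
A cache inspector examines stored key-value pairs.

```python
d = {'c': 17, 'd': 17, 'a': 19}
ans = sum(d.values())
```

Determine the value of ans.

Step 1: d.values() = [17, 17, 19].
Step 2: sum = 53.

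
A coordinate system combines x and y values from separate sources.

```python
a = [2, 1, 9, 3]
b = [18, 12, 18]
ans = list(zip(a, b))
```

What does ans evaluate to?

Step 1: zip stops at shortest (len(a)=4, len(b)=3):
  Index 0: (2, 18)
  Index 1: (1, 12)
  Index 2: (9, 18)
Step 2: Last element of a (3) has no pair, dropped.
Therefore ans = [(2, 18), (1, 12), (9, 18)].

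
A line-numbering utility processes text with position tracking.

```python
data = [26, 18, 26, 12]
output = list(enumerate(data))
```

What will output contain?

Step 1: enumerate pairs each element with its index:
  (0, 26)
  (1, 18)
  (2, 26)
  (3, 12)
Therefore output = [(0, 26), (1, 18), (2, 26), (3, 12)].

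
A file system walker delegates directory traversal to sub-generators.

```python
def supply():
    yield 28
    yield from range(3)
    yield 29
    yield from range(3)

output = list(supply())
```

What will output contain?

Step 1: Trace yields in order:
  yield 28
  yield 0
  yield 1
  yield 2
  yield 29
  yield 0
  yield 1
  yield 2
Therefore output = [28, 0, 1, 2, 29, 0, 1, 2].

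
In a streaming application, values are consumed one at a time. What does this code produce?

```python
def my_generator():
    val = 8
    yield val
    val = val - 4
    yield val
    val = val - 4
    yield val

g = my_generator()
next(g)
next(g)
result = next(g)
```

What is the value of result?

Step 1: Trace through generator execution:
  Yield 1: val starts at 8, yield 8
  Yield 2: val = 8 - 4 = 4, yield 4
  Yield 3: val = 4 - 4 = 0, yield 0
Step 2: First next() gets 8, second next() gets the second value, third next() yields 0.
Therefore result = 0.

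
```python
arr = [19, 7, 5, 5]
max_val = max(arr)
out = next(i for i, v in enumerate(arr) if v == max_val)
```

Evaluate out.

Step 1: max([19, 7, 5, 5]) = 19.
Step 2: Find first index where value == 19:
  Index 0: 19 == 19, found!
Therefore out = 0.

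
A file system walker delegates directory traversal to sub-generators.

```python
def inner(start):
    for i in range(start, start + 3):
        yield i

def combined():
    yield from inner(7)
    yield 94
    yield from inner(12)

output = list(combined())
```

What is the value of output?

Step 1: combined() delegates to inner(7):
  yield 7
  yield 8
  yield 9
Step 2: yield 94
Step 3: Delegates to inner(12):
  yield 12
  yield 13
  yield 14
Therefore output = [7, 8, 9, 94, 12, 13, 14].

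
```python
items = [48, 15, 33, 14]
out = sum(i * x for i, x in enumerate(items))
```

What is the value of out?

Step 1: Compute i * x for each (i, x) in enumerate([48, 15, 33, 14]):
  i=0, x=48: 0*48 = 0
  i=1, x=15: 1*15 = 15
  i=2, x=33: 2*33 = 66
  i=3, x=14: 3*14 = 42
Step 2: sum = 0 + 15 + 66 + 42 = 123.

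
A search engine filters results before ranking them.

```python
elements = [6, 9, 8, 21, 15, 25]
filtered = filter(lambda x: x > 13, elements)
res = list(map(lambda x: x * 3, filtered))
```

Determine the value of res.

Step 1: Filter elements for elements > 13:
  6: removed
  9: removed
  8: removed
  21: kept
  15: kept
  25: kept
Step 2: Map x * 3 on filtered [21, 15, 25]:
  21 -> 63
  15 -> 45
  25 -> 75
Therefore res = [63, 45, 75].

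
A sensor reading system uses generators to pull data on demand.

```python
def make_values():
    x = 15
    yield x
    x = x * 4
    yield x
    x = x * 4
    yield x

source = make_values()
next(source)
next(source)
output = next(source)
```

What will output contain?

Step 1: Trace through generator execution:
  Yield 1: x starts at 15, yield 15
  Yield 2: x = 15 * 4 = 60, yield 60
  Yield 3: x = 60 * 4 = 240, yield 240
Step 2: First next() gets 15, second next() gets the second value, third next() yields 240.
Therefore output = 240.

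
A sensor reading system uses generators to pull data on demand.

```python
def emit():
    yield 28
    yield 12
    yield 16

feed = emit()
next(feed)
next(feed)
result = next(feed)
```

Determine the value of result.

Step 1: emit() creates a generator.
Step 2: next(feed) yields 28 (consumed and discarded).
Step 3: next(feed) yields 12 (consumed and discarded).
Step 4: next(feed) yields 16, assigned to result.
Therefore result = 16.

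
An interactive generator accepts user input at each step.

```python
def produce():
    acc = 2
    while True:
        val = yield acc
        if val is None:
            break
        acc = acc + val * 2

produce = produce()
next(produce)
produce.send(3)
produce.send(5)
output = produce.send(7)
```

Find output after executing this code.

Step 1: next() -> yield acc=2.
Step 2: send(3) -> val=3, acc = 2 + 3*2 = 8, yield 8.
Step 3: send(5) -> val=5, acc = 8 + 5*2 = 18, yield 18.
Step 4: send(7) -> val=7, acc = 18 + 7*2 = 32, yield 32.
Therefore output = 32.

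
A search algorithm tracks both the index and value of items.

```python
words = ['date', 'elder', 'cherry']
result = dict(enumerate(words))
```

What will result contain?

Step 1: enumerate pairs indices with words:
  0 -> 'date'
  1 -> 'elder'
  2 -> 'cherry'
Therefore result = {0: 'date', 1: 'elder', 2: 'cherry'}.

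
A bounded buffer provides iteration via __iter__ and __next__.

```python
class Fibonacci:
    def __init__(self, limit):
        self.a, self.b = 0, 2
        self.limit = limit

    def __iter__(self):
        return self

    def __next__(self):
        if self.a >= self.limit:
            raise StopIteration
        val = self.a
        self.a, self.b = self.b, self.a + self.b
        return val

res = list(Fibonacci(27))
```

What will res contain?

Step 1: Fibonacci-like sequence (a=0, b=2) until >= 27:
  Yield 0, then a,b = 2,2
  Yield 2, then a,b = 2,4
  Yield 2, then a,b = 4,6
  Yield 4, then a,b = 6,10
  Yield 6, then a,b = 10,16
  Yield 10, then a,b = 16,26
  Yield 16, then a,b = 26,42
  Yield 26, then a,b = 42,68
Step 2: 42 >= 27, stop.
Therefore res = [0, 2, 2, 4, 6, 10, 16, 26].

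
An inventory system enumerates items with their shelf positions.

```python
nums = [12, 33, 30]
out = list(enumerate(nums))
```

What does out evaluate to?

Step 1: enumerate pairs each element with its index:
  (0, 12)
  (1, 33)
  (2, 30)
Therefore out = [(0, 12), (1, 33), (2, 30)].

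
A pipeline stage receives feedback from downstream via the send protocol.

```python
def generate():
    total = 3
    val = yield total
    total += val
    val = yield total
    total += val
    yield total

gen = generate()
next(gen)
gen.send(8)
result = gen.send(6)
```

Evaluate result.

Step 1: next() -> yield total=3.
Step 2: send(8) -> val=8, total = 3+8 = 11, yield 11.
Step 3: send(6) -> val=6, total = 11+6 = 17, yield 17.
Therefore result = 17.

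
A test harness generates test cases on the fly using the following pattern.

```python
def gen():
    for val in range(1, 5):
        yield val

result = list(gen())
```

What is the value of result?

Step 1: The generator yields each value from range(1, 5).
Step 2: list() consumes all yields: [1, 2, 3, 4].
Therefore result = [1, 2, 3, 4].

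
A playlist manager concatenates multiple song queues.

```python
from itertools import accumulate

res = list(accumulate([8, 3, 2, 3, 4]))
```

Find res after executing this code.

Step 1: accumulate computes running sums:
  + 8 = 8
  + 3 = 11
  + 2 = 13
  + 3 = 16
  + 4 = 20
Therefore res = [8, 11, 13, 16, 20].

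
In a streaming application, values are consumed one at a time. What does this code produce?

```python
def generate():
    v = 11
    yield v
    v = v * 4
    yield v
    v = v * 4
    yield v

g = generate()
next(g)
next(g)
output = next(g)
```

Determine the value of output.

Step 1: Trace through generator execution:
  Yield 1: v starts at 11, yield 11
  Yield 2: v = 11 * 4 = 44, yield 44
  Yield 3: v = 44 * 4 = 176, yield 176
Step 2: First next() gets 11, second next() gets the second value, third next() yields 176.
Therefore output = 176.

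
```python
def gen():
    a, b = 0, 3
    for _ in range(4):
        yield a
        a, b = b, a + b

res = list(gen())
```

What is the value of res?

Step 1: Fibonacci-like sequence starting with a=0, b=3:
  Iteration 1: yield a=0, then a,b = 3,3
  Iteration 2: yield a=3, then a,b = 3,6
  Iteration 3: yield a=3, then a,b = 6,9
  Iteration 4: yield a=6, then a,b = 9,15
Therefore res = [0, 3, 3, 6].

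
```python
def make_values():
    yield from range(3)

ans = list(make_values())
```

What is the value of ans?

Step 1: yield from delegates to the iterable, yielding each element.
Step 2: Collected values: [0, 1, 2].
Therefore ans = [0, 1, 2].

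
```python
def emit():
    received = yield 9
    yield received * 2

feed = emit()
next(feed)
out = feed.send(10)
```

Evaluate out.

Step 1: next(feed) advances to first yield, producing 9.
Step 2: send(10) resumes, received = 10.
Step 3: yield received * 2 = 10 * 2 = 20.
Therefore out = 20.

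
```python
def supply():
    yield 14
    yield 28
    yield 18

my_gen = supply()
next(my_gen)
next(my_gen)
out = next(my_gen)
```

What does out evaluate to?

Step 1: supply() creates a generator.
Step 2: next(my_gen) yields 14 (consumed and discarded).
Step 3: next(my_gen) yields 28 (consumed and discarded).
Step 4: next(my_gen) yields 18, assigned to out.
Therefore out = 18.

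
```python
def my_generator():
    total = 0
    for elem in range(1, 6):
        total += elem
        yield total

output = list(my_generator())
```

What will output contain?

Step 1: Generator accumulates running sum:
  elem=1: total = 1, yield 1
  elem=2: total = 3, yield 3
  elem=3: total = 6, yield 6
  elem=4: total = 10, yield 10
  elem=5: total = 15, yield 15
Therefore output = [1, 3, 6, 10, 15].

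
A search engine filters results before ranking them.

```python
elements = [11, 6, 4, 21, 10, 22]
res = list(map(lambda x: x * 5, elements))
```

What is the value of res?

Step 1: Apply lambda x: x * 5 to each element:
  11 -> 55
  6 -> 30
  4 -> 20
  21 -> 105
  10 -> 50
  22 -> 110
Therefore res = [55, 30, 20, 105, 50, 110].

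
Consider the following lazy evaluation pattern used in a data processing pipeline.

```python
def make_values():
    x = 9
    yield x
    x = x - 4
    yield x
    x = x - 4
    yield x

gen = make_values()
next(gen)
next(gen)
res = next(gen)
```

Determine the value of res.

Step 1: Trace through generator execution:
  Yield 1: x starts at 9, yield 9
  Yield 2: x = 9 - 4 = 5, yield 5
  Yield 3: x = 5 - 4 = 1, yield 1
Step 2: First next() gets 9, second next() gets the second value, third next() yields 1.
Therefore res = 1.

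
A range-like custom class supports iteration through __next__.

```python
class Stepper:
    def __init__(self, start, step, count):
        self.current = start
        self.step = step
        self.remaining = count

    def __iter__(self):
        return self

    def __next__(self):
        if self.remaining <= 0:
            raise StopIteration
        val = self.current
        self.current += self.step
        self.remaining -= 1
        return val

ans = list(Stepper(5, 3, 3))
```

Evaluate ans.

Step 1: Stepper starts at 5, increments by 3, for 3 steps:
  Yield 5, then current += 3
  Yield 8, then current += 3
  Yield 11, then current += 3
Therefore ans = [5, 8, 11].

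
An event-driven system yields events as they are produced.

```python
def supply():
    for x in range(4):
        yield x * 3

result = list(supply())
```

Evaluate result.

Step 1: For each x in range(4), yield x * 3:
  x=0: yield 0 * 3 = 0
  x=1: yield 1 * 3 = 3
  x=2: yield 2 * 3 = 6
  x=3: yield 3 * 3 = 9
Therefore result = [0, 3, 6, 9].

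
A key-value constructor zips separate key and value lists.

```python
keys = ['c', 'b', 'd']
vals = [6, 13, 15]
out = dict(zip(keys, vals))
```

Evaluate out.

Step 1: zip pairs keys with values:
  'c' -> 6
  'b' -> 13
  'd' -> 15
Therefore out = {'c': 6, 'b': 13, 'd': 15}.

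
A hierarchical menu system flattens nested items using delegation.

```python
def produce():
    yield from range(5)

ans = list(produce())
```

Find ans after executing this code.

Step 1: yield from delegates to the iterable, yielding each element.
Step 2: Collected values: [0, 1, 2, 3, 4].
Therefore ans = [0, 1, 2, 3, 4].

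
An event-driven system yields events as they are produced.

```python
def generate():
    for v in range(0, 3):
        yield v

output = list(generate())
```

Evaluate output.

Step 1: The generator yields each value from range(0, 3).
Step 2: list() consumes all yields: [0, 1, 2].
Therefore output = [0, 1, 2].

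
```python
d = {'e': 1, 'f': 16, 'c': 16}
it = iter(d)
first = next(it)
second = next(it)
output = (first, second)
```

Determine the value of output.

Step 1: iter(d) iterates over keys: ['e', 'f', 'c'].
Step 2: first = next(it) = 'e', second = next(it) = 'f'.
Therefore output = ('e', 'f').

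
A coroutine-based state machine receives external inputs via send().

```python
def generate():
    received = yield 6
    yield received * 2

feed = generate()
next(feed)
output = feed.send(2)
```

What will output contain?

Step 1: next(feed) advances to first yield, producing 6.
Step 2: send(2) resumes, received = 2.
Step 3: yield received * 2 = 2 * 2 = 4.
Therefore output = 4.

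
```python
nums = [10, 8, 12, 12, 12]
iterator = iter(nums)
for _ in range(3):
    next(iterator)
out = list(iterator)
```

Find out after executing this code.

Step 1: Create iterator over [10, 8, 12, 12, 12].
Step 2: Advance 3 positions (consuming [10, 8, 12]).
Step 3: list() collects remaining elements: [12, 12].
Therefore out = [12, 12].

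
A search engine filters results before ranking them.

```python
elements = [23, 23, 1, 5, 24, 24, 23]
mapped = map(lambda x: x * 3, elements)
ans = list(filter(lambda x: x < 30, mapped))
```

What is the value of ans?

Step 1: Map x * 3:
  23 -> 69
  23 -> 69
  1 -> 3
  5 -> 15
  24 -> 72
  24 -> 72
  23 -> 69
Step 2: Filter for < 30:
  69: removed
  69: removed
  3: kept
  15: kept
  72: removed
  72: removed
  69: removed
Therefore ans = [3, 15].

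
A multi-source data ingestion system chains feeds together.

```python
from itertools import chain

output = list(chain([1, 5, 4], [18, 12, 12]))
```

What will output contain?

Step 1: chain() concatenates iterables: [1, 5, 4] + [18, 12, 12].
Therefore output = [1, 5, 4, 18, 12, 12].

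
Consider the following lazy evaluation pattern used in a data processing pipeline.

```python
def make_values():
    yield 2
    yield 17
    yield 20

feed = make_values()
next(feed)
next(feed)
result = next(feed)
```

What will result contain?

Step 1: make_values() creates a generator.
Step 2: next(feed) yields 2 (consumed and discarded).
Step 3: next(feed) yields 17 (consumed and discarded).
Step 4: next(feed) yields 20, assigned to result.
Therefore result = 20.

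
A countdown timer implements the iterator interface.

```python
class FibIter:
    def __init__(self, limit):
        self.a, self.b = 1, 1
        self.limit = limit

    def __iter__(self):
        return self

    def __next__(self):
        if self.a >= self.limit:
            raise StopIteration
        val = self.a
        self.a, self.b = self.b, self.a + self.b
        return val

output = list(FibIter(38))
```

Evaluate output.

Step 1: Fibonacci-like sequence (a=1, b=1) until >= 38:
  Yield 1, then a,b = 1,2
  Yield 1, then a,b = 2,3
  Yield 2, then a,b = 3,5
  Yield 3, then a,b = 5,8
  Yield 5, then a,b = 8,13
  Yield 8, then a,b = 13,21
  Yield 13, then a,b = 21,34
  Yield 21, then a,b = 34,55
  Yield 34, then a,b = 55,89
Step 2: 55 >= 38, stop.
Therefore output = [1, 1, 2, 3, 5, 8, 13, 21, 34].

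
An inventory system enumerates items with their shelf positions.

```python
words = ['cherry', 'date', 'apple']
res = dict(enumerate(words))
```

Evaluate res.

Step 1: enumerate pairs indices with words:
  0 -> 'cherry'
  1 -> 'date'
  2 -> 'apple'
Therefore res = {0: 'cherry', 1: 'date', 2: 'apple'}.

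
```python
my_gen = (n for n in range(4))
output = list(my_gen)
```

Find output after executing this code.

Step 1: Generator expression iterates range(4): [0, 1, 2, 3].
Step 2: list() collects all values.
Therefore output = [0, 1, 2, 3].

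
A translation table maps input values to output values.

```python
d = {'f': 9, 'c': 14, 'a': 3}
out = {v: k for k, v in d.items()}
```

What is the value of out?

Step 1: Invert dict (swap keys and values):
  'f': 9 -> 9: 'f'
  'c': 14 -> 14: 'c'
  'a': 3 -> 3: 'a'
Therefore out = {9: 'f', 14: 'c', 3: 'a'}.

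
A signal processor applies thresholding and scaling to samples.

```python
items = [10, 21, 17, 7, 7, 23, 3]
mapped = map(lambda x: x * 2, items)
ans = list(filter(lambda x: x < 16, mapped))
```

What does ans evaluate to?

Step 1: Map x * 2:
  10 -> 20
  21 -> 42
  17 -> 34
  7 -> 14
  7 -> 14
  23 -> 46
  3 -> 6
Step 2: Filter for < 16:
  20: removed
  42: removed
  34: removed
  14: kept
  14: kept
  46: removed
  6: kept
Therefore ans = [14, 14, 6].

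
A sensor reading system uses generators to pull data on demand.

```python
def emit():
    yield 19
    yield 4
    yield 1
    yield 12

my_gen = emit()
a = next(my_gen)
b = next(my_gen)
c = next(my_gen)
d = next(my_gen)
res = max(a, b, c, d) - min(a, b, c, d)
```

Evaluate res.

Step 1: Create generator and consume all values:
  a = next(my_gen) = 19
  b = next(my_gen) = 4
  c = next(my_gen) = 1
  d = next(my_gen) = 12
Step 2: max = 19, min = 1, res = 19 - 1 = 18.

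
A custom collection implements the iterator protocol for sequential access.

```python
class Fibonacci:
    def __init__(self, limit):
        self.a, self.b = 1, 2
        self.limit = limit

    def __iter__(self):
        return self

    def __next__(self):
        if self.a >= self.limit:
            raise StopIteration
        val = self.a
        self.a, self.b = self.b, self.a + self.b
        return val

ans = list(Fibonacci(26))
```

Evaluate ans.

Step 1: Fibonacci-like sequence (a=1, b=2) until >= 26:
  Yield 1, then a,b = 2,3
  Yield 2, then a,b = 3,5
  Yield 3, then a,b = 5,8
  Yield 5, then a,b = 8,13
  Yield 8, then a,b = 13,21
  Yield 13, then a,b = 21,34
  Yield 21, then a,b = 34,55
Step 2: 34 >= 26, stop.
Therefore ans = [1, 2, 3, 5, 8, 13, 21].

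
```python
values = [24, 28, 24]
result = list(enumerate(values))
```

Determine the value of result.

Step 1: enumerate pairs each element with its index:
  (0, 24)
  (1, 28)
  (2, 24)
Therefore result = [(0, 24), (1, 28), (2, 24)].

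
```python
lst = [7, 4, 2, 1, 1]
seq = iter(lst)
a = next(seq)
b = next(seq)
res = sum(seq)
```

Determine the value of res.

Step 1: Create iterator over [7, 4, 2, 1, 1].
Step 2: a = next() = 7, b = next() = 4.
Step 3: sum() of remaining [2, 1, 1] = 4.
Therefore res = 4.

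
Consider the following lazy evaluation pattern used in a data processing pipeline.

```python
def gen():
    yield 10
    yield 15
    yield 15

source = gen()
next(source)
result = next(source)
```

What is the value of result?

Step 1: gen() creates a generator.
Step 2: next(source) yields 10 (consumed and discarded).
Step 3: next(source) yields 15, assigned to result.
Therefore result = 15.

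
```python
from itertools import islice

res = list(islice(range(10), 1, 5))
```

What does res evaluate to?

Step 1: islice(range(10), 1, 5) takes elements at indices [1, 5).
Step 2: Elements: [1, 2, 3, 4].
Therefore res = [1, 2, 3, 4].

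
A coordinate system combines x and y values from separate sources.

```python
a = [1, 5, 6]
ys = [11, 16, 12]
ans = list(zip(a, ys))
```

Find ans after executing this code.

Step 1: zip pairs elements at same index:
  Index 0: (1, 11)
  Index 1: (5, 16)
  Index 2: (6, 12)
Therefore ans = [(1, 11), (5, 16), (6, 12)].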